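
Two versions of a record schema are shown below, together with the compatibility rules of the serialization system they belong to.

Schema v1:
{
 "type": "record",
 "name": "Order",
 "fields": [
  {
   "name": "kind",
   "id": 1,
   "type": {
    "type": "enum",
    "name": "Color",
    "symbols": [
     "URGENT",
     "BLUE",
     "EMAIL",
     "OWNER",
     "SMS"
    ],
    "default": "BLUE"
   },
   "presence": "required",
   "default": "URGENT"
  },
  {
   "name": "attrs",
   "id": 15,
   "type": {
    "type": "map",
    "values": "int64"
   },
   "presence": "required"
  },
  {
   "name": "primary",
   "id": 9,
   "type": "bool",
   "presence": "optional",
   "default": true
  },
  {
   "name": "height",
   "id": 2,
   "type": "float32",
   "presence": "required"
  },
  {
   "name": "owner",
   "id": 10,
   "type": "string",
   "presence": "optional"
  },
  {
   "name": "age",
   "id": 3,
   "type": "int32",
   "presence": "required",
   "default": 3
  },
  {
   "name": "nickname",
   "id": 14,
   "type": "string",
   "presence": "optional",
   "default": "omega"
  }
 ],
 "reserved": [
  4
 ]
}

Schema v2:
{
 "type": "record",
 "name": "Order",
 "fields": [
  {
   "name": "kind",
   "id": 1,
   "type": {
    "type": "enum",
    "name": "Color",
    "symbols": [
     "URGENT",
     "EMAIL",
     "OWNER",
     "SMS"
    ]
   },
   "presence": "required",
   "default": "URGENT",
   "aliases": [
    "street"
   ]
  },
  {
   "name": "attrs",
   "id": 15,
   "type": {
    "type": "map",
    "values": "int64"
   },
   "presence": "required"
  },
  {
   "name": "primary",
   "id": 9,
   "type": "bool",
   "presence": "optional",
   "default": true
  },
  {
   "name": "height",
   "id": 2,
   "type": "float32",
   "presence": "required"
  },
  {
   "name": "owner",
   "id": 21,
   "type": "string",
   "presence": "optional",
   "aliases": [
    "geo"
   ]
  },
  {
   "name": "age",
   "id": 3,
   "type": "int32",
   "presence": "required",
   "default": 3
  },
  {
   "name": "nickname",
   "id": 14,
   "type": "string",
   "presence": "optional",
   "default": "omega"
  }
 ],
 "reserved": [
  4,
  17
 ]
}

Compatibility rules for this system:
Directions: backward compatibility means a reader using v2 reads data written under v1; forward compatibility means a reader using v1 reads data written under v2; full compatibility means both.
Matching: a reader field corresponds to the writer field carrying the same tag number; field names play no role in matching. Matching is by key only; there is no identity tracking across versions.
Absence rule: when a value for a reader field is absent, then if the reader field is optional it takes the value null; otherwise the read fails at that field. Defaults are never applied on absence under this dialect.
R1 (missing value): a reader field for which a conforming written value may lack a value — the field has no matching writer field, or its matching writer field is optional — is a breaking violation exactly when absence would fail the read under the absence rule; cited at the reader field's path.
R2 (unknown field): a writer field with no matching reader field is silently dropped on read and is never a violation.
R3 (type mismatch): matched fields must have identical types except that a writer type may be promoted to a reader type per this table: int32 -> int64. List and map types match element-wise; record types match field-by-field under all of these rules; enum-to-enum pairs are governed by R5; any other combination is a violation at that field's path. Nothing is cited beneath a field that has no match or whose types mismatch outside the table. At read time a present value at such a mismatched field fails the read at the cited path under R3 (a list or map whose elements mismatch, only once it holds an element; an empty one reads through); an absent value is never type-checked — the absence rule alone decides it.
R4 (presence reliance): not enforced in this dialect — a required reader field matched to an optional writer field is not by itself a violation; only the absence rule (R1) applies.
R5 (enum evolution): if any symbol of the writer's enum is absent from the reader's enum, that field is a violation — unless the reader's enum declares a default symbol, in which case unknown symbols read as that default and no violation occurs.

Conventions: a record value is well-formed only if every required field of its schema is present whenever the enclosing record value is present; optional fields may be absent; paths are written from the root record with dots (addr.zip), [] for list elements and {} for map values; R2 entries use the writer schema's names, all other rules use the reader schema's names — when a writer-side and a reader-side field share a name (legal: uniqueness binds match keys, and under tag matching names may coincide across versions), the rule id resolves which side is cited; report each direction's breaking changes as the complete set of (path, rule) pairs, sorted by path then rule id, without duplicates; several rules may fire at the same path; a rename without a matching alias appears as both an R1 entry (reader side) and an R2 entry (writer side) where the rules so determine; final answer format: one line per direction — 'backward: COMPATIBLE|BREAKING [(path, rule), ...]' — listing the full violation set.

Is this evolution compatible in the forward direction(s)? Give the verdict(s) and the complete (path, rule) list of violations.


forward: COMPATIBLE []

in Order below, arrows point writer -> reader
checking forward for Order: reader v1 against writer v2:
  kind: Color -> Color, writer required; from kind
  attrs: map<string, int64> -> map<string, int64>, writer required; from attrs
  primary: bool -> bool, writer optional; from primary
  height: float32 -> float32, writer required; from height
  owner: no writer-side match
  age: int32 -> int32, writer required; from age
  nickname: string -> string, writer optional; from nickname
  writer field owner has no reader counterpart
  => no violations; forward on Order: COMPATIBLE
checking off the Order differences that do not matter here:
  field owner in record Order: tag 10 changed to 21 -> fires no rule on Order, leaving the asked answer as it is
  enum Color (field kind in record Order): symbol BLUE removed (it was the default; the default is cleared) -> affects backward compatibility only, which is not asked


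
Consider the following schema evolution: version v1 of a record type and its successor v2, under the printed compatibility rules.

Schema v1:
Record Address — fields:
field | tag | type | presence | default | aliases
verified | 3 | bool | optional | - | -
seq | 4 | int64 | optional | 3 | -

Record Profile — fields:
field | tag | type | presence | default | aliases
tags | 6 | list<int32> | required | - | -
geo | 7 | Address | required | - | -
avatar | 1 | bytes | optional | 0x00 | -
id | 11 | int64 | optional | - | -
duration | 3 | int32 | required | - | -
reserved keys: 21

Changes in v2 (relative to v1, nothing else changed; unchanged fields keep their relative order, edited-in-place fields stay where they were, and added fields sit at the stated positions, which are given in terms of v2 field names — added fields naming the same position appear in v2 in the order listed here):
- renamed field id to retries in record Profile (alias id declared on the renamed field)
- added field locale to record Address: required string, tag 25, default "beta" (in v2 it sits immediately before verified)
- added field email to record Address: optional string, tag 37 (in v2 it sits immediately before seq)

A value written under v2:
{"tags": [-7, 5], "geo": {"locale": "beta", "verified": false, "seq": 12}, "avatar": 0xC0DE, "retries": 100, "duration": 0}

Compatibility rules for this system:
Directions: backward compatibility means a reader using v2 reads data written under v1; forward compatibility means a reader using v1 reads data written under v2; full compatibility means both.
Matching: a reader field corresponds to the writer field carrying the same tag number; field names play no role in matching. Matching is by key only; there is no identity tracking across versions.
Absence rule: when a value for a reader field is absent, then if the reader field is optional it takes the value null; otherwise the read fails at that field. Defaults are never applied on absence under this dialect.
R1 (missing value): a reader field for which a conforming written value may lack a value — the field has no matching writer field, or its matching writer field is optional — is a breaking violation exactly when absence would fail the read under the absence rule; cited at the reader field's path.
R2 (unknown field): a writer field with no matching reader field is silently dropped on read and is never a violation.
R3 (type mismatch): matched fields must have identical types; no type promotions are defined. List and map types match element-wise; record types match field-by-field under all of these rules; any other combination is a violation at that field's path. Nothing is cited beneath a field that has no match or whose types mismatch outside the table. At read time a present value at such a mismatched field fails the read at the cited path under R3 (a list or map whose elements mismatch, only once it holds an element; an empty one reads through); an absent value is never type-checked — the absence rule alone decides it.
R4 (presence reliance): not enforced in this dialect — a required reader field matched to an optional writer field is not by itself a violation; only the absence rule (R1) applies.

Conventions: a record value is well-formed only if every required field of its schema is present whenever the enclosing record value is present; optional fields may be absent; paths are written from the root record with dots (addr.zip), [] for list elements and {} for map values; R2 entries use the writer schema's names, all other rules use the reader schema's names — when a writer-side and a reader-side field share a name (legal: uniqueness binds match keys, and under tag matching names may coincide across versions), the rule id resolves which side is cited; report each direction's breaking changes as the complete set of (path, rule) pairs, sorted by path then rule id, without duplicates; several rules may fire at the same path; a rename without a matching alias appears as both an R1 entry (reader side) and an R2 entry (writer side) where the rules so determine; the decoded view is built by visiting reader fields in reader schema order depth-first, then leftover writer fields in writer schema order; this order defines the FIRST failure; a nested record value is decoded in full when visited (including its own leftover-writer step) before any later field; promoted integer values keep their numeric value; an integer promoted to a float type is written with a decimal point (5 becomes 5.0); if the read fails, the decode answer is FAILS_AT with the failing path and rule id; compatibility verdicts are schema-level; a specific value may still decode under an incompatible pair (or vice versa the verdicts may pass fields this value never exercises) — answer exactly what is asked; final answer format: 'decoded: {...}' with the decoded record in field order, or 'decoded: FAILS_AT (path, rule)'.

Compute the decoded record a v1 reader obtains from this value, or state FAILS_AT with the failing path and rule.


the writer's type comes first in each Profile pair
decode walk for Profile under reader schema v1:
  tags := [-7, 5]
  geo.verified := false
  geo.seq := 12
  writer geo.locale: unknown -> dropped
  avatar := 0xC0DE
  id := 100 (from writer retries)
  duration := 0
  => decoded: {"tags": [-7, 5], "geo": {"verified": false, "seq": 12}, "avatar": 0xC0DE, "id": 100, "duration": 0}
the other Profile changes do not affect what is asked:
  renamed field id to retries in record Profile (alias id declared on the renamed field) -> no rule fires on it and the decoded Profile view is identical with or without it
  added field email to record Address: optional string, tag 37 (in v2 it sits immediately before seq) -> no rule fires on it and the decoded Profile view is identical with or without it
  added field locale to record Address: required string, tag 25, default "beta" (in v2 it sits immediately before verified) -> matters for Profile compatibility verdicts, not for this value's decode

decoded: {"tags": [-7, 5], "geo": {"verified": false, "seq": 12}, "avatar": 0xC0DE, "id": 100, "duration": 0}


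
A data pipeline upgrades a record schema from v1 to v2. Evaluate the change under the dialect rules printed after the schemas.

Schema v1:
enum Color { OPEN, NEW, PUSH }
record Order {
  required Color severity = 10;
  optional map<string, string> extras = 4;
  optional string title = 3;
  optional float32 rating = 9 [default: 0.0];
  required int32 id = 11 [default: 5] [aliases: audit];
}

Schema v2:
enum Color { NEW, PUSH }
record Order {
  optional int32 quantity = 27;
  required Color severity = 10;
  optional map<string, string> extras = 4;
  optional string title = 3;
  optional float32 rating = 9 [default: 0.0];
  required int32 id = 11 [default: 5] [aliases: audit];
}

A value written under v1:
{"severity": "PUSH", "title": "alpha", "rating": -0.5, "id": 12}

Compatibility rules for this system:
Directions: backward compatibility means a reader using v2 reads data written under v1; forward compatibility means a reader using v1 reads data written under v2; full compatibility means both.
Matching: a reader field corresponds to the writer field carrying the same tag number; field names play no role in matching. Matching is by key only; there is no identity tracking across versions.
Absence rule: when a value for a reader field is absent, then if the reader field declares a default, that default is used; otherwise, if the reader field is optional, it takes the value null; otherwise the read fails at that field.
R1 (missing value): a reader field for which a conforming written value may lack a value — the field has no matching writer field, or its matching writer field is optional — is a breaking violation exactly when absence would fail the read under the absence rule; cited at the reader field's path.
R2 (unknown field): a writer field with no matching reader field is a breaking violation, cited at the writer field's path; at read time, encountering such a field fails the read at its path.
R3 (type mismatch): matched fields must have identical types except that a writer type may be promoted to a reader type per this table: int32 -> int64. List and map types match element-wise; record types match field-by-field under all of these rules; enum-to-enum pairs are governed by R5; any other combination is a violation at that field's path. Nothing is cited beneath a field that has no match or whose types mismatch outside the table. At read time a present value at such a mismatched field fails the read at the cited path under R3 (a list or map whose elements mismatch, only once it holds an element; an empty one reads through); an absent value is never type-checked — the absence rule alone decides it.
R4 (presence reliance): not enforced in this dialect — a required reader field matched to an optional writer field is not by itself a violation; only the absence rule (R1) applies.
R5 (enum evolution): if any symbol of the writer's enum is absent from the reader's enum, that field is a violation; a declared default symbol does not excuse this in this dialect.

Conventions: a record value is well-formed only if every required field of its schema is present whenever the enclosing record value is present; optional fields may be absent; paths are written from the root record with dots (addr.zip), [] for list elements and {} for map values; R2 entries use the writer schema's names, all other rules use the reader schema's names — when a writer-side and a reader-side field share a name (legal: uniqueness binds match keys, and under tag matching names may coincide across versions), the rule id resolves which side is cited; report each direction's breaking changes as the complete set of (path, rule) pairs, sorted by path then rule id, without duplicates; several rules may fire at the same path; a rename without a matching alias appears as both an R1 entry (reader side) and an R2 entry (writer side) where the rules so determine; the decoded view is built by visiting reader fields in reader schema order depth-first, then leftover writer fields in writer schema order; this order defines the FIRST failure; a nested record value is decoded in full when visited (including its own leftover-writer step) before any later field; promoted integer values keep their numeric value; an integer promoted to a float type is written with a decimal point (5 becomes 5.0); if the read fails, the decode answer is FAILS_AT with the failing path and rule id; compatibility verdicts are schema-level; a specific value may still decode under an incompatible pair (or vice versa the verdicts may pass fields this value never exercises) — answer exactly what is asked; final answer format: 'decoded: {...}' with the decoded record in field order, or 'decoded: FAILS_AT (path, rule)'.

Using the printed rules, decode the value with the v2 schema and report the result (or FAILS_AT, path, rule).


decoded: {"quantity": null, "severity": "PUSH", "extras": null, "title": "alpha", "rating": -0.5, "id": 12}

each type pair in Order: writer, then reader
decode (reader v2):
  quantity := null (not supplied -> null)
  severity := "PUSH"
  extras := null (not supplied -> null)
  title := "alpha"
  rating := -0.5
  id := 12
  => decoded: {"quantity": null, "severity": "PUSH", "extras": null, "title": "alpha", "rating": -0.5, "id": 12}
the other Order changes do not affect what is asked:
  enum Color (field severity in record Order): symbol OPEN removed -> matters for Order compatibility verdicts, not for this value's decode


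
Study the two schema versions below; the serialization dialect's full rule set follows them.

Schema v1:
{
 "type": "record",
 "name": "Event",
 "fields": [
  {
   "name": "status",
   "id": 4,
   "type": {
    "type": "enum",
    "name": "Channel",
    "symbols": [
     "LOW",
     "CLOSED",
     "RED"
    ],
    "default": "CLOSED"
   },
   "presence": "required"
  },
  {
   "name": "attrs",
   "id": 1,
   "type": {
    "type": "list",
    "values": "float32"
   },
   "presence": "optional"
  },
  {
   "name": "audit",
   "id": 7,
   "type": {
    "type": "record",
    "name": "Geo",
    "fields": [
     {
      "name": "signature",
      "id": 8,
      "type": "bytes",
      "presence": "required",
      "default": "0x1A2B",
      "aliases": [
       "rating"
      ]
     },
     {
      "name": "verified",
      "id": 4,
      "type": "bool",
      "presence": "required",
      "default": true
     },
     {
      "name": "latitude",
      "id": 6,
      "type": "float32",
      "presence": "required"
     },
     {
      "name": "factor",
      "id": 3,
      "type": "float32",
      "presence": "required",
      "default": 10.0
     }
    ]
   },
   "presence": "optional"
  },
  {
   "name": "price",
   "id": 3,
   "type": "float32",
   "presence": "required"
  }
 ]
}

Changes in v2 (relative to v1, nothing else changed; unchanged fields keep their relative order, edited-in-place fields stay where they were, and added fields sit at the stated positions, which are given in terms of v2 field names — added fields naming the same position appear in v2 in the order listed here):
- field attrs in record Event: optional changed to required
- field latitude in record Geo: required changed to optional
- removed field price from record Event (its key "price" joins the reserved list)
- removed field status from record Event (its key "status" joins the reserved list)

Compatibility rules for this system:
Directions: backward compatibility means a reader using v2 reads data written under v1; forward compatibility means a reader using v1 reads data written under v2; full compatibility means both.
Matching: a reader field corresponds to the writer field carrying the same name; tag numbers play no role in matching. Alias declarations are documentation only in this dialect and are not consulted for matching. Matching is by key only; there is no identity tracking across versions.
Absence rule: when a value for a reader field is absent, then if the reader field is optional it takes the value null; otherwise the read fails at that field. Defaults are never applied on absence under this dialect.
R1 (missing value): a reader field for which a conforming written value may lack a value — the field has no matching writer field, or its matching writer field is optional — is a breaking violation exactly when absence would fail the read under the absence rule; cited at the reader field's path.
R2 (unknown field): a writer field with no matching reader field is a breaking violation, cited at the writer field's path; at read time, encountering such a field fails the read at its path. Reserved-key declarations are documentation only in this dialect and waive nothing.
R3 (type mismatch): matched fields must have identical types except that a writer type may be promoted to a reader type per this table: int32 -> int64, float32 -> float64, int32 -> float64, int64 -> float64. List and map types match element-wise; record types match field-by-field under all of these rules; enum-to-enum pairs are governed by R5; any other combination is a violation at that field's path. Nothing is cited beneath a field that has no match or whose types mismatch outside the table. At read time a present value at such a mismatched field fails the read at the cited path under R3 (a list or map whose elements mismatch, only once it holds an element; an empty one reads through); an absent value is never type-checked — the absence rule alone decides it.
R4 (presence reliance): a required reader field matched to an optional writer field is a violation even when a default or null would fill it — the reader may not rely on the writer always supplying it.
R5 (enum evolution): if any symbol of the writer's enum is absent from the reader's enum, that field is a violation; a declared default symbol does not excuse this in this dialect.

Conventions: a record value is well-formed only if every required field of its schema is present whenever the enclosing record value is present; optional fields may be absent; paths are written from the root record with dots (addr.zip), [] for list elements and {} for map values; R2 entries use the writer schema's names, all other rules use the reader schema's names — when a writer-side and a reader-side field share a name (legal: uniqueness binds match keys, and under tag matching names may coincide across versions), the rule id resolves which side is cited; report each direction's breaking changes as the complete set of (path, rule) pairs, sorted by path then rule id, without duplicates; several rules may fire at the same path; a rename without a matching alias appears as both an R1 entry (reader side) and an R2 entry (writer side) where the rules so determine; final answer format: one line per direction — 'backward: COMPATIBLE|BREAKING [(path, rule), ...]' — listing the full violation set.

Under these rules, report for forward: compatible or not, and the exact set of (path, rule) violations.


forward: BREAKING [(audit.latitude, R1), (audit.latitude, R4), (price, R1), (status, R1)]

each type pair in Event: writer, then reader
checking forward for Event: reader v1 against writer v2:
  no writer field matches reader status
  attrs <- attrs (list<float32> -> list<float32>, writer required)
  audit <- audit (Geo -> Geo, writer optional)
  no writer field matches reader price
  audit.signature <- audit.signature (bytes -> bytes, writer required)
  audit.verified <- audit.verified (bool -> bool, writer required)
  audit.latitude <- audit.latitude (float32 -> float32, writer optional)
  audit.factor <- audit.factor (float32 -> float32, writer required)
  rule R1 violated at audit.latitude
  rule R4 violated at audit.latitude
  rule R1 violated at price
  rule R1 violated at status
  => 4 violation(s): forward is BREAKING for Event
the other Event changes do not affect what is asked:
  field attrs in record Event: optional changed to required -> fires only in the backward direction of Event, which is not asked here


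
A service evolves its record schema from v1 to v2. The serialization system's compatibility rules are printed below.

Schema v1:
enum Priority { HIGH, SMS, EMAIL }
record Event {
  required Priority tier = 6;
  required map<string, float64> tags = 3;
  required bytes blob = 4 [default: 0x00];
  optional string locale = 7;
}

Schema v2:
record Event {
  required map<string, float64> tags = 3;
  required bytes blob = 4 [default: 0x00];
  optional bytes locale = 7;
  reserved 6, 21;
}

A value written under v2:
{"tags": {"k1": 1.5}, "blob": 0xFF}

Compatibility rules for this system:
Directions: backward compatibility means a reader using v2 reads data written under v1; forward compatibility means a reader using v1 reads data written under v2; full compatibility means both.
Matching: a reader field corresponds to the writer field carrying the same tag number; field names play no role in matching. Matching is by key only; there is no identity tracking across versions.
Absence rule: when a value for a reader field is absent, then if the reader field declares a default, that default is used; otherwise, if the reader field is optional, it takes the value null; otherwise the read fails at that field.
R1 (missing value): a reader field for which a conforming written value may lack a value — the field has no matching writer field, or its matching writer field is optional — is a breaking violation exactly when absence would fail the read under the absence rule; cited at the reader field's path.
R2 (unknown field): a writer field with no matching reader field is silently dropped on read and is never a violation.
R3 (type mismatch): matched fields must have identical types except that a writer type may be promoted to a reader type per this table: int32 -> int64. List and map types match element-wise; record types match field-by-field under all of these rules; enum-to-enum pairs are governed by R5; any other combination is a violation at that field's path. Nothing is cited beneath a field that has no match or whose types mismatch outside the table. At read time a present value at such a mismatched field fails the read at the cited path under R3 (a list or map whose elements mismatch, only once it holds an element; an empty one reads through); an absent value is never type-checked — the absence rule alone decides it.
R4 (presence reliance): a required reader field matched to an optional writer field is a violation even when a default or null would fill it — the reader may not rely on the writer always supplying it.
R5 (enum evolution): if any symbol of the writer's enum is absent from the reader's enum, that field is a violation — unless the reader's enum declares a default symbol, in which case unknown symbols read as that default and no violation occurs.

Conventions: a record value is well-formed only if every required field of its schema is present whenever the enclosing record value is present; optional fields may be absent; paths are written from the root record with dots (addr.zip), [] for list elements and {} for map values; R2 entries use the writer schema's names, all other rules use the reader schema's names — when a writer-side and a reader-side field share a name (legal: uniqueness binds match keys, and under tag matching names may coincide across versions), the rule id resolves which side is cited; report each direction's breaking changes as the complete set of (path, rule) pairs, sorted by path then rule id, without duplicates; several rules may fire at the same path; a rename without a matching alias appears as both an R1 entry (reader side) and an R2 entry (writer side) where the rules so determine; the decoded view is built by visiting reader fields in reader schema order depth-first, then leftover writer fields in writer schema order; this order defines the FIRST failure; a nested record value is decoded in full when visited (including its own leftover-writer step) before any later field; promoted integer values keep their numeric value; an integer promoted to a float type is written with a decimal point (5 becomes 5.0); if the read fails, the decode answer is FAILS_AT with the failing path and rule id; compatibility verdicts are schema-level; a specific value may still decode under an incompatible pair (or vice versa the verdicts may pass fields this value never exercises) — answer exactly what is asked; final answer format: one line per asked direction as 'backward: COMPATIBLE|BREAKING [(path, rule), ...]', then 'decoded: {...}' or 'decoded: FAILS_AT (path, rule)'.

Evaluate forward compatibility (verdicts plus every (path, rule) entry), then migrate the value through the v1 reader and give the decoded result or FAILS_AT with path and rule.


forward: BREAKING [(locale, R3), (tier, R1)]; decoded: FAILS_AT (tier, R1)

in Event below, arrows point writer -> reader
forward on Event — v1 reading data written by v2:
  tier has no writer counterpart
  tags: map<string, float64> -> map<string, float64>, writer required; from tags
  blob: bytes -> bytes, writer required; from blob
  locale: bytes -> string, writer optional; from locale
  breaking: (locale, R3)
  breaking: (tier, R1)
  => forward: BREAKING (2)
decode walk for Event under reader schema v1:
  read fails at tier under R1 (no fill)
  => FAILS_AT (tier, R1)


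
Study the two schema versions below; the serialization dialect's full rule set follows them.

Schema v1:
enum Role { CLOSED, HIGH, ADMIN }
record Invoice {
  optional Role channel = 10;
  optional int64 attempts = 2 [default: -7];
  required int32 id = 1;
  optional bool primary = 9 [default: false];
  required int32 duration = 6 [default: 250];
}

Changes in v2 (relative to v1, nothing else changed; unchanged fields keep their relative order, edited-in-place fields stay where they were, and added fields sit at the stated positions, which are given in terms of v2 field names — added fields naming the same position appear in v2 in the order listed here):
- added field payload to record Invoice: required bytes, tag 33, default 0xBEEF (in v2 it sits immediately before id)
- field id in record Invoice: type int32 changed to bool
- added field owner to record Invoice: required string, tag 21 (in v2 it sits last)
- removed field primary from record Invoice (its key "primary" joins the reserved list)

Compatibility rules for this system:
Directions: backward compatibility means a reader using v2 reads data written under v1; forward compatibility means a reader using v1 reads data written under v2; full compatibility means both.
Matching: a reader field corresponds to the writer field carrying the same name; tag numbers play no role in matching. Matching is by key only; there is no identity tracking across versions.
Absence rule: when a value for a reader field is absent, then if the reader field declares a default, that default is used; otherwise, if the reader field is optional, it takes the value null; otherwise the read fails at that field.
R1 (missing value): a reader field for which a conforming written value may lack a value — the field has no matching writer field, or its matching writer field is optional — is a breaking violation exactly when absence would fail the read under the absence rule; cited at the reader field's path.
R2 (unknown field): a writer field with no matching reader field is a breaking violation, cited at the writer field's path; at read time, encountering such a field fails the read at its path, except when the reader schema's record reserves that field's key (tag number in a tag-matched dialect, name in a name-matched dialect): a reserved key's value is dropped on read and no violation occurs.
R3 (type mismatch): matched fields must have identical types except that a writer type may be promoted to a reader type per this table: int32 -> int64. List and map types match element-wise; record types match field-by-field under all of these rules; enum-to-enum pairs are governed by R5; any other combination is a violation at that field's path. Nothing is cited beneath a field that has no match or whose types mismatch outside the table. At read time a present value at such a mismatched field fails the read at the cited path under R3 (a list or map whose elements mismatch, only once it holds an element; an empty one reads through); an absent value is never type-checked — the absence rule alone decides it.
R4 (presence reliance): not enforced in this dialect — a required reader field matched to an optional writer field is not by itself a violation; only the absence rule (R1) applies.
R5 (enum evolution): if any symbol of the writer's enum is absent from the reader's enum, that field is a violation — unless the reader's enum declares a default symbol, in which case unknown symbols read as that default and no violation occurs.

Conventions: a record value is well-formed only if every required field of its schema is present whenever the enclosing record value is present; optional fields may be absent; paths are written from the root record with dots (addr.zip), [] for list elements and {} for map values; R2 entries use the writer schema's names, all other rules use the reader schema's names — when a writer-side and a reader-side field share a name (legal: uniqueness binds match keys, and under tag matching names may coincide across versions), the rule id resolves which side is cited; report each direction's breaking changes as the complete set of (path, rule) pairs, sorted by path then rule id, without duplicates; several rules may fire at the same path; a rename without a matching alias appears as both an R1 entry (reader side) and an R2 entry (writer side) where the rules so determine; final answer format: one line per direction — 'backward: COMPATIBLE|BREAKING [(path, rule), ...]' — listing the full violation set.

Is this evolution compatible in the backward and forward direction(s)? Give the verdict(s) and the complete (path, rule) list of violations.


backward: BREAKING [(id, R3), (owner, R1)]; forward: BREAKING [(id, R3), (owner, R2), (payload, R2)]

in Invoice below, arrows point writer -> reader
backward for Invoice (reader v2, writer v1):
  channel: Role -> Role, writer optional; from channel
  attempts: int64 -> int64, writer optional; from attempts
  payload: no writer match
  id: int32 -> bool, writer required; from id
  duration: int32 -> int32, writer required; from duration
  owner: no writer match
  writer primary: unknown to reader
  breaking: (id, R3)
  breaking: (owner, R1)
  => backward verdict for Invoice: BREAKING, 2 violation(s)
forward for Invoice (reader v1, writer v2):
  channel: Role -> Role, writer optional; from channel
  attempts: int64 -> int64, writer optional; from attempts
  id: bool -> int32, writer required; from id
  primary: no writer match
  duration: int32 -> int32, writer required; from duration
  writer payload: unknown to reader
  writer owner: unknown to reader
  breaking: (id, R3)
  breaking: (owner, R2)
  breaking: (payload, R2)
  => forward verdict for Invoice: BREAKING, 3 violation(s)


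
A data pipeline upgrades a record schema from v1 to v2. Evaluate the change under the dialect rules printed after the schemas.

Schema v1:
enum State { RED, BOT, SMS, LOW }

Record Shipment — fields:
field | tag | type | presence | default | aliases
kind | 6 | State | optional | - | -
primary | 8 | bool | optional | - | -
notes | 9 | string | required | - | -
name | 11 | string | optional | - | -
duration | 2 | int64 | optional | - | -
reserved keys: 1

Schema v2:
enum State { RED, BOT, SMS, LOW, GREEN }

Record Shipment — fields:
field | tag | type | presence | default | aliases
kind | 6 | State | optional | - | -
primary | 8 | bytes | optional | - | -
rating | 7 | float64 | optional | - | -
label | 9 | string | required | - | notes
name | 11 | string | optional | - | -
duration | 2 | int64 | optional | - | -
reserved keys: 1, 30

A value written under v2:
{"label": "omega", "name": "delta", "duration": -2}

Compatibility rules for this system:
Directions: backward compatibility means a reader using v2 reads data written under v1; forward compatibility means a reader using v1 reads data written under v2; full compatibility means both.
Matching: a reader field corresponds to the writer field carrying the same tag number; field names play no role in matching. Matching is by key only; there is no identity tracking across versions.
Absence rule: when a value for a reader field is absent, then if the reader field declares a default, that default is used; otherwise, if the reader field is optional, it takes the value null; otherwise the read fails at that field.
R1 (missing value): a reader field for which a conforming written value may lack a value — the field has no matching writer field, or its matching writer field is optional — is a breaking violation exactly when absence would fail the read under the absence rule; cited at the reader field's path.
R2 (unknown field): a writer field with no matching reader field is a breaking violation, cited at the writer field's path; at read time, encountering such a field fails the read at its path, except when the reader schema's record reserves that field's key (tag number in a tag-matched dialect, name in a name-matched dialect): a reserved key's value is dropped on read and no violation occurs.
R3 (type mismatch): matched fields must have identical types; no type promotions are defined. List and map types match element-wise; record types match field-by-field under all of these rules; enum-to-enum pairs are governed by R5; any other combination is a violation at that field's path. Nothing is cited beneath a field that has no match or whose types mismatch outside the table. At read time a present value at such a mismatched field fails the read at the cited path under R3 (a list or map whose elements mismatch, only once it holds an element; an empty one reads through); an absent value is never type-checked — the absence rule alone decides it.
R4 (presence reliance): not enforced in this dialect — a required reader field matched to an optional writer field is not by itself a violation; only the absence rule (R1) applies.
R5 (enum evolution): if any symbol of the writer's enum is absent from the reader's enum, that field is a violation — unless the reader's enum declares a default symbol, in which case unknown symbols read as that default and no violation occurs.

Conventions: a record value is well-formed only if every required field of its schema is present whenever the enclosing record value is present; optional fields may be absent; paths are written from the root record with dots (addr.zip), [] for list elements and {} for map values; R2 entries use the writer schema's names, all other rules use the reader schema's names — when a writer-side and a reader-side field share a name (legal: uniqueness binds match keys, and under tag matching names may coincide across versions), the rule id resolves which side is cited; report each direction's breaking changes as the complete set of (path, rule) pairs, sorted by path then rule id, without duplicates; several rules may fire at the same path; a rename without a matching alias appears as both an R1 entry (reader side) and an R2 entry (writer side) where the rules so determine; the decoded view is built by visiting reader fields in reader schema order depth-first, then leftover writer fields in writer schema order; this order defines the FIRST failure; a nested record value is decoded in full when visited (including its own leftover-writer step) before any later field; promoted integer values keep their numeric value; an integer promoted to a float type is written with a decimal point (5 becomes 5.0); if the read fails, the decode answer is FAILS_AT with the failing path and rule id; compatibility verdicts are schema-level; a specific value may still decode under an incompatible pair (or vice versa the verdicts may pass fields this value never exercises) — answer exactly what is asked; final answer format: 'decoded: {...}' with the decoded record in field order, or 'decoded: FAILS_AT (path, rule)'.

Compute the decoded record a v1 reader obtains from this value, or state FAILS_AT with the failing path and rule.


decoded: {"kind": null, "primary": null, "notes": "omega", "name": "delta", "duration": -2}

in Shipment below, arrows point writer -> reader
decoding the Shipment value with the v1 reader:
  kind := null (not supplied -> null)
  primary := null (not supplied -> null)
  notes := "omega" (from writer label)
  name := "delta"
  duration := -2
  => decoded: {"kind": null, "primary": null, "notes": "omega", "name": "delta", "duration": -2}
checking off the Shipment differences that do not matter here:
  added field rating to record Shipment: optional float64, tag 7 (in v2 it sits immediately before label) -> changes Shipment's schema-level verdicts only — the decode of this value is the same
  field primary in record Shipment: type bool changed to bytes -> changes Shipment's schema-level verdicts only — the decode of this value is the same
  enum State (field kind in record Shipment): symbol GREEN added -> changes Shipment's schema-level verdicts only — the decode of this value is the same
  renamed field notes to label in record Shipment (alias notes declared on the renamed field) -> no rule fires on it and the decoded Shipment view is identical with or without it
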